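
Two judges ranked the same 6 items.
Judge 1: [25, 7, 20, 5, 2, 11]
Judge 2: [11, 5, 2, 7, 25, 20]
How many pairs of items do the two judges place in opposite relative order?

12 discordant pairs

Assign each item its position (1..6) in the first ordering, then rewrite the second ordering as that position sequence:
positions: 25→1, 7→2, 20→3, 5→4, 2→5, 11→6
second ordering as positions: [6, 4, 5, 2, 1, 3]
Discordant pairs = inversions in this position sequence.
6: 4, 5, 2, 1, 3 → 5
4: 2, 1, 3 → 3
5: 2, 1, 3 → 3
2: 1 → 1
1: 0
3: 0
Total: 5 + 3 + 3 + 1 + 0 + 0 = 12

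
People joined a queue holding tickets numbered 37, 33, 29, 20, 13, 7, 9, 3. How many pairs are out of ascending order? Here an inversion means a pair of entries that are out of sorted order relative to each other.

Element-by-element contributions:
37 → 33, 29, 20, 13, 7, 9, 3 → 7
33 → 29, 20, 13, 7, 9, 3 → 6
29 → 20, 13, 7, 9, 3 → 5
20 → 13, 7, 9, 3 → 4
13 → 7, 9, 3 → 3
7 → 3 → 1
9 → 3 → 1
3 → none → 0
Sum: 7 + 6 + 5 + 4 + 3 + 1 + 1 + 0 = 27

27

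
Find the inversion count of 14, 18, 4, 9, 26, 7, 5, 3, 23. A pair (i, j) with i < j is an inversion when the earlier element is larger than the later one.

Sweep left to right; for each value list the smaller values that follow it:
14 → 4, 9, 7, 5, 3 → 5
18 → 4, 9, 7, 5, 3 → 5
4 → 3 → 1
9 → 7, 5, 3 → 3
26 → 7, 5, 3, 23 → 4
7 → 5, 3 → 2
5 → 3 → 1
3 → none → 0
23 → none → 0
Sum: 5 + 5 + 1 + 3 + 4 + 2 + 1 + 0 + 0 = 21

There are 21 inversions.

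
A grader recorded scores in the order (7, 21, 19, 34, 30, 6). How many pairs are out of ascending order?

7

For each element, count later entries that are smaller:
7 → 6 → 1
21 → 19, 6 → 2
19 → 6 → 1
34 → 30, 6 → 2
30 → 6 → 1
6 → none → 0
Sum: 1 + 2 + 1 + 2 + 1 + 0 = 7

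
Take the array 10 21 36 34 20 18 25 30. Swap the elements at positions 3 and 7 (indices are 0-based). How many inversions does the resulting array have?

There are 11 inversions.

Positions 3 and 7 hold 34 and 30; after swapping, the array is [10, 21, 36, 30, 20, 18, 25, 34].
Sweep left to right; for each value list the smaller values that follow it:
10 → none → 0
21 → 20, 18 → 2
36 → 30, 20, 18, 25, 34 → 5
30 → 20, 18, 25 → 3
20 → 18 → 1
18 → none → 0
25 → none → 0
34 → none → 0
Sum: 0 + 2 + 5 + 3 + 1 + 0 + 0 + 0 = 11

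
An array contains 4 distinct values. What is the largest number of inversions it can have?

The maximum occurs when the array is in strictly decreasing order: every one of the C(4, 2) pairs is inverted.
C(4, 2) = 4·3/2 = 6

6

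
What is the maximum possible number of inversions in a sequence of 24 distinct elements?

A reversed (strictly descending) arrangement makes every pair an inversion, giving C(24, 2) inversions.
C(24, 2) = 24·23/2 = 276

276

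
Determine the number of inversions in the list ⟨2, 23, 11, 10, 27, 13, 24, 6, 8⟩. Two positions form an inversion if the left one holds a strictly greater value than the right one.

Out-of-order pairs: 18

Sweep left to right; for each value list the smaller values that follow it:
2 → none → 0
23 → 11, 10, 13, 6, 8 → 5
11 → 10, 6, 8 → 3
10 → 6, 8 → 2
27 → 13, 24, 6, 8 → 4
13 → 6, 8 → 2
24 → 6, 8 → 2
6 → none → 0
8 → none → 0
Sum: 0 + 5 + 3 + 2 + 4 + 2 + 2 + 0 + 0 = 18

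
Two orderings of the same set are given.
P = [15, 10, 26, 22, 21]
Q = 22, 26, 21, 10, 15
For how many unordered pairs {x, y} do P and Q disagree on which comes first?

8

Assign each item its position (1..5) in the first ordering, then rewrite the second ordering as that position sequence:
positions: 15→1, 10→2, 26→3, 22→4, 21→5
second ordering as positions: [4, 3, 5, 2, 1]
Discordant pairs = inversions in this position sequence.
4: 3, 2, 1 → 3
3: 2, 1 → 2
5: 2, 1 → 2
2: 1 → 1
1: 0
Total: 3 + 2 + 2 + 1 + 0 = 8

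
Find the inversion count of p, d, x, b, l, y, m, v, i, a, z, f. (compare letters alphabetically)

Sweep left to right; for each value list the smaller values that follow it:
p → d, b, l, m, i, a, f → 7
d → b, a → 2
x → b, l, m, v, i, a, f → 7
b → a → 1
l → i, a, f → 3
y → m, v, i, a, f → 5
m → i, a, f → 3
v → i, a, f → 3
i → a, f → 2
a → none → 0
z → f → 1
f → none → 0
Sum: 7 + 2 + 7 + 1 + 3 + 5 + 3 + 3 + 2 + 0 + 1 + 0 = 34

34 inversions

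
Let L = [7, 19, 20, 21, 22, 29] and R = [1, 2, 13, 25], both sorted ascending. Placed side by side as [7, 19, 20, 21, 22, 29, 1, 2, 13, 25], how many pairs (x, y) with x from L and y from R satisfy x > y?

For each element r of the right run, count left-run elements greater than r:
r = 1: 7, 19, 20, 21, 22, 29 → 6
r = 2: 7, 19, 20, 21, 22, 29 → 6
r = 13: 19, 20, 21, 22, 29 → 5
r = 25: 29 → 1
Cross-inversions: 6 + 6 + 5 + 1 = 18

18 split inversions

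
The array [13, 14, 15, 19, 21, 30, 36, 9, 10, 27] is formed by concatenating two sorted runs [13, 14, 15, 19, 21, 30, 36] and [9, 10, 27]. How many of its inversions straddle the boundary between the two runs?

16

For each element r of the right run, count left-run elements greater than r:
r = 9: 13, 14, 15, 19, 21, 30, 36 → 7
r = 10: 13, 14, 15, 19, 21, 30, 36 → 7
r = 27: 30, 36 → 2
Cross-inversions: 7 + 7 + 2 = 16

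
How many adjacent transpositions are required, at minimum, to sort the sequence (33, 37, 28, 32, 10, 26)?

The minimum number of adjacent swaps to sort an array equals its inversion count, since every such swap removes exactly one inversion.
Count inversions — for each element, later elements that are smaller:
33: 28, 32, 10, 26 → 4
37: 28, 32, 10, 26 → 4
28: 10, 26 → 2
32: 10, 26 → 2
10: none → 0
26: none → 0
Total inversions: 4 + 4 + 2 + 2 + 0 + 0 = 12

There are 12 swaps.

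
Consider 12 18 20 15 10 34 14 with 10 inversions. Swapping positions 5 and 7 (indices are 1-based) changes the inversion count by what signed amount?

+1

Positions 5 and 7 hold 10 and 14; after swapping, the array is [12, 18, 20, 15, 14, 34, 10].
Sweep left to right; for each value list the smaller values that follow it:
12 → 10 → 1
18 → 15, 14, 10 → 3
20 → 15, 14, 10 → 3
15 → 14, 10 → 2
14 → 10 → 1
34 → 10 → 1
10 → none → 0
Sum: 1 + 3 + 3 + 2 + 1 + 1 + 0 = 11
Change: 11 − 10 = +1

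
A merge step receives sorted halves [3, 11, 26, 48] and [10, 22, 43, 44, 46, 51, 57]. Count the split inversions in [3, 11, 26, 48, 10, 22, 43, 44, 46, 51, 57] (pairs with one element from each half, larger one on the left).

There are 8 split inversions.

Take each right-half value and tally the left-half values above it:
r = 10: 11, 26, 48 → 3
r = 22: 26, 48 → 2
r = 43: 48 → 1
r = 44: 48 → 1
r = 46: 48 → 1
r = 51: none → 0
r = 57: none → 0
Cross-inversions: 3 + 2 + 1 + 1 + 1 + 0 + 0 = 8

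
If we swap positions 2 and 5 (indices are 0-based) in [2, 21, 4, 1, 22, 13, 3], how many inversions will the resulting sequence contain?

11 inversions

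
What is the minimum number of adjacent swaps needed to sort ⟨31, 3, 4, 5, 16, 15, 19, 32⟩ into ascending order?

7

Minimum adjacent swaps = number of inversions (each swap of adjacent out-of-order elements removes one inversion and no swap can remove more).
Count inversions — for each element, later elements that are smaller:
31: 3, 4, 5, 16, 15, 19 → 6
3: none → 0
4: none → 0
5: none → 0
16: 15 → 1
15: none → 0
19: none → 0
32: none → 0
Total inversions: 6 + 0 + 0 + 0 + 1 + 0 + 0 + 0 = 7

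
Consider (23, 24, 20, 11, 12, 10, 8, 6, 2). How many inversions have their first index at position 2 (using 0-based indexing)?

The element at index 2 is 20.
Elements after it: 11, 12, 10, 8, 6, 2
Those smaller than 20: 11, 12, 10, 8, 6, 2

6 such elements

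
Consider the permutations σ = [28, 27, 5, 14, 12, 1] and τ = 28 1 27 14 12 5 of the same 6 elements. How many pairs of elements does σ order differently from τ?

Assign each item its position (1..6) in the first ordering, then rewrite the second ordering as that position sequence:
positions: 28→1, 27→2, 5→3, 14→4, 12→5, 1→6
second ordering as positions: [1, 6, 2, 4, 5, 3]
Discordant pairs = inversions in this position sequence.
1: 0
6: 2, 4, 5, 3 → 4
2: 0
4: 3 → 1
5: 3 → 1
3: 0
Total: 0 + 4 + 0 + 1 + 1 + 0 = 6

6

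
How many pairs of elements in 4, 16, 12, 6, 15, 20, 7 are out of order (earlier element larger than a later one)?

There are 8 out-of-order pairs.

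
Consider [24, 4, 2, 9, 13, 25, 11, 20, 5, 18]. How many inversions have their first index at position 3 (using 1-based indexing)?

0

The element at index 3 is 2.
Elements after it: 9, 13, 25, 11, 20, 5, 18
None of them are smaller than 2.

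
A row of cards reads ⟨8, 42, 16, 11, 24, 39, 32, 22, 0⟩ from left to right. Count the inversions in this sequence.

For each element, count later entries that are smaller:
8: 1
42: 7
16: 2
11: 1
24: 2
39: 3
32: 2
22: 1
0: 0
Sum: 1 + 7 + 2 + 1 + 2 + 3 + 2 + 1 + 0 = 19

There are 19 inversions.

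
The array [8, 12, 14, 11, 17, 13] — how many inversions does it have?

4 out-of-order pairs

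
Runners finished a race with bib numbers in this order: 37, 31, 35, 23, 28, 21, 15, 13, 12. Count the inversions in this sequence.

34 inversions

Element-by-element contributions:
37: 8
31: 6
35: 6
23: 4
28: 4
21: 3
15: 2
13: 1
12: 0
Sum: 8 + 6 + 6 + 4 + 4 + 3 + 2 + 1 + 0 = 34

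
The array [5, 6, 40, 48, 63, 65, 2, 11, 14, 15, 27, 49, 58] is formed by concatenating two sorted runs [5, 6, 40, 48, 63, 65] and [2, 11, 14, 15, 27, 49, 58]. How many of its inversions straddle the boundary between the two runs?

26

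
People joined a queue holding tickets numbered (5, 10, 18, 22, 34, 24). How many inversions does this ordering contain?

Inversions: 1

Sweep left to right; for each value list the smaller values that follow it:
5 → none → 0
10 → none → 0
18 → none → 0
22 → none → 0
34 → 24 → 1
24 → none → 0
Sum: 0 + 0 + 0 + 0 + 1 + 0 = 1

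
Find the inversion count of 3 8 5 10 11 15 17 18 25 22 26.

Sweep left to right; for each value list the smaller values that follow it:
3 → none → 0
8 → 5 → 1
5 → none → 0
10 → none → 0
11 → none → 0
15 → none → 0
17 → none → 0
18 → none → 0
25 → 22 → 1
22 → none → 0
26 → none → 0
Sum: 0 + 1 + 0 + 0 + 0 + 0 + 0 + 0 + 1 + 0 + 0 = 2

There are 2 out-of-order pairs.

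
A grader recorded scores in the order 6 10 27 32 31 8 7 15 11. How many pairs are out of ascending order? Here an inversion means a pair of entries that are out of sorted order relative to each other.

17 out-of-order pairs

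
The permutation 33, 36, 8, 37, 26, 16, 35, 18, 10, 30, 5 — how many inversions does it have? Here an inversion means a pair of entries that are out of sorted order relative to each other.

Element-by-element contributions:
33 → 8, 26, 16, 18, 10, 30, 5 → 7
36 → 8, 26, 16, 35, 18, 10, 30, 5 → 8
8 → 5 → 1
37 → 26, 16, 35, 18, 10, 30, 5 → 7
26 → 16, 18, 10, 5 → 4
16 → 10, 5 → 2
35 → 18, 10, 30, 5 → 4
18 → 10, 5 → 2
10 → 5 → 1
30 → 5 → 1
5 → none → 0
Sum: 7 + 8 + 1 + 7 + 4 + 2 + 4 + 2 + 1 + 1 + 0 = 37

37 inversions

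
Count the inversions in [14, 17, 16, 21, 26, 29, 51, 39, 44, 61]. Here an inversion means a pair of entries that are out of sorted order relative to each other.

Element-by-element contributions:
14 → none → 0
17 → 16 → 1
16 → none → 0
21 → none → 0
26 → none → 0
29 → none → 0
51 → 39, 44 → 2
39 → none → 0
44 → none → 0
61 → none → 0
Sum: 0 + 1 + 0 + 0 + 0 + 0 + 2 + 0 + 0 + 0 = 3

3 inversions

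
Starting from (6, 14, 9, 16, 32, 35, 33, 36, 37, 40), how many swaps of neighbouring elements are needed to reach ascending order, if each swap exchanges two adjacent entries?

2 swaps

Minimum adjacent swaps = number of inversions (each swap of adjacent out-of-order elements removes one inversion and no swap can remove more).
Count inversions — for each element, later elements that are smaller:
6: none → 0
14: 9 → 1
9: none → 0
16: none → 0
32: none → 0
35: 33 → 1
33: none → 0
36: none → 0
37: none → 0
40: none → 0
Total inversions: 0 + 1 + 0 + 0 + 0 + 1 + 0 + 0 + 0 + 0 = 2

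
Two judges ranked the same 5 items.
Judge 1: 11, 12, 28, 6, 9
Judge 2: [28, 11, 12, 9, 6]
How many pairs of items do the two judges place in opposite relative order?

Discordant pairs: 3

Assign each item its position (1..5) in the first ordering, then rewrite the second ordering as that position sequence:
positions: 11→1, 12→2, 28→3, 6→4, 9→5
second ordering as positions: [3, 1, 2, 5, 4]
Discordant pairs = inversions in this position sequence.
3: 1, 2 → 2
1: 0
2: 0
5: 4 → 1
4: 0
Total: 2 + 0 + 0 + 1 + 0 = 3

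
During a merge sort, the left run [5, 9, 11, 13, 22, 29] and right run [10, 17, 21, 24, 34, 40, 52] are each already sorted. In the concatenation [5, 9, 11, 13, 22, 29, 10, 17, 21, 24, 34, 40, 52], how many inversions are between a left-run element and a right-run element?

9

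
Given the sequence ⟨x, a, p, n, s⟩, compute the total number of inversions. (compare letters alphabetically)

Count, for each position, how many later elements it exceeds:
x → a, p, n, s → 4
a → none → 0
p → n → 1
n → none → 0
s → none → 0
Sum: 4 + 0 + 1 + 0 + 0 = 5

5 inversions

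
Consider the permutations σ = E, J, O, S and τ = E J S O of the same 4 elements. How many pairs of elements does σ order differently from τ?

Discordant pairs: 1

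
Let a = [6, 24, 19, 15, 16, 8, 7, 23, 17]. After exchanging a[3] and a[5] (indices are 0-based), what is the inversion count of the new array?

There are 17 inversions.

Positions 3 and 5 hold 15 and 8; after swapping, the array is [6, 24, 19, 8, 16, 15, 7, 23, 17].
Element-by-element contributions:
6 → none → 0
24 → 19, 8, 16, 15, 7, 23, 17 → 7
19 → 8, 16, 15, 7, 17 → 5
8 → 7 → 1
16 → 15, 7 → 2
15 → 7 → 1
7 → none → 0
23 → 17 → 1
17 → none → 0
Sum: 0 + 7 + 5 + 1 + 2 + 1 + 0 + 1 + 0 = 17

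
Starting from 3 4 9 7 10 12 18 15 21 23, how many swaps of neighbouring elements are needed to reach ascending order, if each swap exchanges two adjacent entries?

Minimum adjacent swaps = number of inversions (each swap of adjacent out-of-order elements removes one inversion and no swap can remove more).
Count inversions — for each element, later elements that are smaller:
3: none → 0
4: none → 0
9: 7 → 1
7: none → 0
10: none → 0
12: none → 0
18: 15 → 1
15: none → 0
21: none → 0
23: none → 0
Total inversions: 0 + 0 + 1 + 0 + 0 + 0 + 1 + 0 + 0 + 0 = 2

2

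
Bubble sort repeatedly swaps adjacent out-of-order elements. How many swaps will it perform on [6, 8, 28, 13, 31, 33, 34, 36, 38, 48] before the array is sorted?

1

Minimum adjacent swaps = number of inversions (each swap of adjacent out-of-order elements removes one inversion and no swap can remove more).
Count inversions — for each element, later elements that are smaller:
6: none → 0
8: none → 0
28: 13 → 1
13: none → 0
31: none → 0
33: none → 0
34: none → 0
36: none → 0
38: none → 0
48: none → 0
Total inversions: 0 + 0 + 1 + 0 + 0 + 0 + 0 + 0 + 0 + 0 = 1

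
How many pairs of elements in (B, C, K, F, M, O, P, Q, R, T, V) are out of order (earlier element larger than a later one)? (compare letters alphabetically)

1

Sweep left to right; for each value list the smaller values that follow it:
B → none → 0
C → none → 0
K → F → 1
F → none → 0
M → none → 0
O → none → 0
P → none → 0
Q → none → 0
R → none → 0
T → none → 0
V → none → 0
Sum: 0 + 0 + 1 + 0 + 0 + 0 + 0 + 0 + 0 + 0 + 0 = 1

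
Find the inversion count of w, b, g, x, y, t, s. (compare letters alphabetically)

9

Out-of-order index pairs (1-indexed):
(1,2): w > b
(1,3): w > g
(1,6): w > t
(1,7): w > s
(4,6): x > t
(4,7): x > s
(5,6): y > t
(5,7): y > s
(6,7): t > s
That's 9 pairs.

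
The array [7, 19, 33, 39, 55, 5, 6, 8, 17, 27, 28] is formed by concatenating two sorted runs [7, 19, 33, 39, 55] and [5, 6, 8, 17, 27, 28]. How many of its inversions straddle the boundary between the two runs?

Count, for every r in R, how many entries of L exceed r:
r = 5: 7, 19, 33, 39, 55 → 5
r = 6: 7, 19, 33, 39, 55 → 5
r = 8: 19, 33, 39, 55 → 4
r = 17: 19, 33, 39, 55 → 4
r = 27: 33, 39, 55 → 3
r = 28: 33, 39, 55 → 3
Cross-inversions: 5 + 5 + 4 + 4 + 3 + 3 = 24

24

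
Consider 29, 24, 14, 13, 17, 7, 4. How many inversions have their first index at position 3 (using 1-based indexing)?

The element at index 3 is 14.
Elements after it: 13, 17, 7, 4
Those smaller than 14: 13, 7, 4

3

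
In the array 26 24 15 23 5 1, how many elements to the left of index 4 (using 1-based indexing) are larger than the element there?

2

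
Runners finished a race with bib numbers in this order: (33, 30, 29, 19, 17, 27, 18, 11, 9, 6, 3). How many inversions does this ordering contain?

For each element, count later entries that are smaller:
33 → 30, 29, 19, 17, 27, 18, 11, 9, 6, 3 → 10
30 → 29, 19, 17, 27, 18, 11, 9, 6, 3 → 9
29 → 19, 17, 27, 18, 11, 9, 6, 3 → 8
19 → 17, 18, 11, 9, 6, 3 → 6
17 → 11, 9, 6, 3 → 4
27 → 18, 11, 9, 6, 3 → 5
18 → 11, 9, 6, 3 → 4
11 → 9, 6, 3 → 3
9 → 6, 3 → 2
6 → 3 → 1
3 → none → 0
Sum: 10 + 9 + 8 + 6 + 4 + 5 + 4 + 3 + 2 + 1 + 0 = 52

52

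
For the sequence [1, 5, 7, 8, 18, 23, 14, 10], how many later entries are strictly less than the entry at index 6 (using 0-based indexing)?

The element at index 6 is 14.
Elements after it: 10
Those smaller than 14: 10

1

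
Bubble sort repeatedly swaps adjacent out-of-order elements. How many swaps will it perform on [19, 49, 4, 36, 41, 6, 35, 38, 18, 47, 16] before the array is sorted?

28 adjacent swaps

Each adjacent swap fixes exactly one inversion, so the minimum swap count equals the number of inversions.
Count inversions — for each element, later elements that are smaller:
19: 4, 6, 18, 16 → 4
49: 4, 36, 41, 6, 35, 38, 18, 47, 16 → 9
4: none → 0
36: 6, 35, 18, 16 → 4
41: 6, 35, 38, 18, 16 → 5
6: none → 0
35: 18, 16 → 2
38: 18, 16 → 2
18: 16 → 1
47: 16 → 1
16: none → 0
Total inversions: 4 + 9 + 0 + 4 + 5 + 0 + 2 + 2 + 1 + 1 + 0 = 28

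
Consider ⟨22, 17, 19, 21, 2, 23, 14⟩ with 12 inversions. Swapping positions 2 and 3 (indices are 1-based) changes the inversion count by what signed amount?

+1

Positions 2 and 3 hold 17 and 19; after swapping, the array is [22, 19, 17, 21, 2, 23, 14].
Count, for each position, how many later elements it exceeds:
22 → 19, 17, 21, 2, 14 → 5
19 → 17, 2, 14 → 3
17 → 2, 14 → 2
21 → 2, 14 → 2
2 → none → 0
23 → 14 → 1
14 → none → 0
Sum: 5 + 3 + 2 + 2 + 0 + 1 + 0 = 13
Change: 13 − 12 = +1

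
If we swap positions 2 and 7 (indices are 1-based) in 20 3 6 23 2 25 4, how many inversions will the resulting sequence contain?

Positions 2 and 7 hold 3 and 4; after swapping, the array is [20, 4, 6, 23, 2, 25, 3].
Element-by-element contributions:
20: 4
4: 2
6: 2
23: 2
2: 0
25: 1
3: 0
Sum: 4 + 2 + 2 + 2 + 0 + 1 + 0 = 11

11 inversions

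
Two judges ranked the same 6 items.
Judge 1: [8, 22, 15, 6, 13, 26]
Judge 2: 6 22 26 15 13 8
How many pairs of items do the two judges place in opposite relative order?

9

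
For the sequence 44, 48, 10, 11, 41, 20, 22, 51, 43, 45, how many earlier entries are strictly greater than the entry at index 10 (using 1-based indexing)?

2 such elements

The element at index 10 is 45.
Elements before it: 44, 48, 10, 11, 41, 20, 22, 51, 43
Those larger than 45: 48, 51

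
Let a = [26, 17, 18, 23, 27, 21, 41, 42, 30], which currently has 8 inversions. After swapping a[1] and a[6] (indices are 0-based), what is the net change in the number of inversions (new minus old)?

Positions 1 and 6 hold 17 and 41; after swapping, the array is [26, 41, 18, 23, 27, 21, 17, 42, 30].
Count, for each position, how many later elements it exceeds:
26 → 18, 23, 21, 17 → 4
41 → 18, 23, 27, 21, 17, 30 → 6
18 → 17 → 1
23 → 21, 17 → 2
27 → 21, 17 → 2
21 → 17 → 1
17 → none → 0
42 → 30 → 1
30 → none → 0
Sum: 4 + 6 + 1 + 2 + 2 + 1 + 0 + 1 + 0 = 17
Change: 17 − 8 = +9

+9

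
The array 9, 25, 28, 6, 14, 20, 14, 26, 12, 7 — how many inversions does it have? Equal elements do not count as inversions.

25

For each element, count later entries that are smaller:
9 → 6, 7 → 2
25 → 6, 14, 20, 14, 12, 7 → 6
28 → 6, 14, 20, 14, 26, 12, 7 → 7
6 → none → 0
14 → 12, 7 → 2
20 → 14, 12, 7 → 3
14 → 12, 7 → 2
26 → 12, 7 → 2
12 → 7 → 1
7 → none → 0
Sum: 2 + 6 + 7 + 0 + 2 + 3 + 2 + 2 + 1 + 0 = 25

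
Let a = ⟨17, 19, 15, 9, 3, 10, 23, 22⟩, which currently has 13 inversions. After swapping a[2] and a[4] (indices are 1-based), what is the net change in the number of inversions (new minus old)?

-3

Positions 2 and 4 hold 19 and 9; after swapping, the array is [17, 9, 15, 19, 3, 10, 23, 22].
Sweep left to right; for each value list the smaller values that follow it:
17 → 9, 15, 3, 10 → 4
9 → 3 → 1
15 → 3, 10 → 2
19 → 3, 10 → 2
3 → none → 0
10 → none → 0
23 → 22 → 1
22 → none → 0
Sum: 4 + 1 + 2 + 2 + 0 + 0 + 1 + 0 = 10
Change: 10 − 13 = -3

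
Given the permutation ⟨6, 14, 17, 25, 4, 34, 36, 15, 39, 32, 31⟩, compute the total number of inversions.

Sweep left to right; for each value list the smaller values that follow it:
6: 1
14: 1
17: 2
25: 2
4: 0
34: 3
36: 3
15: 0
39: 2
32: 1
31: 0
Sum: 1 + 1 + 2 + 2 + 0 + 3 + 3 + 0 + 2 + 1 + 0 = 15

15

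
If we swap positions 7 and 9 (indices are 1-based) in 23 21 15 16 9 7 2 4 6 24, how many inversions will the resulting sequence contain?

35 inversions

Positions 7 and 9 hold 2 and 6; after swapping, the array is [23, 21, 15, 16, 9, 7, 6, 4, 2, 24].
Count, for each position, how many later elements it exceeds:
23 → 21, 15, 16, 9, 7, 6, 4, 2 → 8
21 → 15, 16, 9, 7, 6, 4, 2 → 7
15 → 9, 7, 6, 4, 2 → 5
16 → 9, 7, 6, 4, 2 → 5
9 → 7, 6, 4, 2 → 4
7 → 6, 4, 2 → 3
6 → 4, 2 → 2
4 → 2 → 1
2 → none → 0
24 → none → 0
Sum: 8 + 7 + 5 + 5 + 4 + 3 + 2 + 1 + 0 + 0 = 35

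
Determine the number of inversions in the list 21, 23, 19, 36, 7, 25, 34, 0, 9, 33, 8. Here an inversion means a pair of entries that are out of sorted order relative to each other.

For each element, count later entries that are smaller:
21 → 19, 7, 0, 9, 8 → 5
23 → 19, 7, 0, 9, 8 → 5
19 → 7, 0, 9, 8 → 4
36 → 7, 25, 34, 0, 9, 33, 8 → 7
7 → 0 → 1
25 → 0, 9, 8 → 3
34 → 0, 9, 33, 8 → 4
0 → none → 0
9 → 8 → 1
33 → 8 → 1
8 → none → 0
Sum: 5 + 5 + 4 + 7 + 1 + 3 + 4 + 0 + 1 + 1 + 0 = 31

Out-of-order pairs: 31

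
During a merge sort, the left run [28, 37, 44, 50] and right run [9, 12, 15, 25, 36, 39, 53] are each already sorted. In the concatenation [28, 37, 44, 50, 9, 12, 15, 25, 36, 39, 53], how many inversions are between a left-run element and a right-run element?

Count, for every r in R, how many entries of L exceed r:
r = 9: 28, 37, 44, 50 → 4
r = 12: 28, 37, 44, 50 → 4
r = 15: 28, 37, 44, 50 → 4
r = 25: 28, 37, 44, 50 → 4
r = 36: 37, 44, 50 → 3
r = 39: 44, 50 → 2
r = 53: none → 0
Cross-inversions: 4 + 4 + 4 + 4 + 3 + 2 + 0 = 21

21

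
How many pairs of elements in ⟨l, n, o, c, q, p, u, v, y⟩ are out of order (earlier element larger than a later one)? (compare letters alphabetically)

4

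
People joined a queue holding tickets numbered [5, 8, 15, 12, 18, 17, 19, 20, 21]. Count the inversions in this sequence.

Element-by-element contributions:
5: 0
8: 0
15: 1
12: 0
18: 1
17: 0
19: 0
20: 0
21: 0
Sum: 0 + 0 + 1 + 0 + 1 + 0 + 0 + 0 + 0 = 2

Inversions: 2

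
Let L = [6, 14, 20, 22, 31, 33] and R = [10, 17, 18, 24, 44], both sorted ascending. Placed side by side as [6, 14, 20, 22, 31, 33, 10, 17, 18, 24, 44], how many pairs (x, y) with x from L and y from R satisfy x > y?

Count, for every r in R, how many entries of L exceed r:
r = 10: 14, 20, 22, 31, 33 → 5
r = 17: 20, 22, 31, 33 → 4
r = 18: 20, 22, 31, 33 → 4
r = 24: 31, 33 → 2
r = 44: none → 0
Cross-inversions: 5 + 4 + 4 + 2 + 0 = 15

15 cross-inversions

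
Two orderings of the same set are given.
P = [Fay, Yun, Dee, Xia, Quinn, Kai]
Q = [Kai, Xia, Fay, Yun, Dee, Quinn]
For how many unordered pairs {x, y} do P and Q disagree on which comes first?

8 disagreeing pairs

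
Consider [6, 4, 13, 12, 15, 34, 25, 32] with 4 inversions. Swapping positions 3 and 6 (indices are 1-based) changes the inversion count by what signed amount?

Positions 3 and 6 hold 13 and 34; after swapping, the array is [6, 4, 34, 12, 15, 13, 25, 32].
Element-by-element contributions:
6: 1
4: 0
34: 5
12: 0
15: 1
13: 0
25: 0
32: 0
Sum: 1 + 0 + 5 + 0 + 1 + 0 + 0 + 0 = 7
Change: 7 − 4 = +3

+3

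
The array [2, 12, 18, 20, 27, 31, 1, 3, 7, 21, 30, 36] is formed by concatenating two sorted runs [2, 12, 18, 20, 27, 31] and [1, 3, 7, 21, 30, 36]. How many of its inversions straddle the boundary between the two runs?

19 cross-inversions

Take each right-half value and tally the left-half values above it:
r = 1: 2, 12, 18, 20, 27, 31 → 6
r = 3: 12, 18, 20, 27, 31 → 5
r = 7: 12, 18, 20, 27, 31 → 5
r = 21: 27, 31 → 2
r = 30: 31 → 1
r = 36: none → 0
Cross-inversions: 6 + 5 + 5 + 2 + 1 + 0 = 19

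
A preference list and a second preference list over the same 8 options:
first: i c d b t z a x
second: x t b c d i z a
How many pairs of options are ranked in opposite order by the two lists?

16 pairs

Assign each item its position (1..8) in the first ordering, then rewrite the second ordering as that position sequence:
positions: i→1, c→2, d→3, b→4, t→5, z→6, a→7, x→8
second ordering as positions: [8, 5, 4, 2, 3, 1, 6, 7]
Discordant pairs = inversions in this position sequence.
8: 5, 4, 2, 3, 1, 6, 7 → 7
5: 4, 2, 3, 1 → 4
4: 2, 3, 1 → 3
2: 1 → 1
3: 1 → 1
1: 0
6: 0
7: 0
Total: 7 + 4 + 3 + 1 + 1 + 0 + 0 + 0 = 16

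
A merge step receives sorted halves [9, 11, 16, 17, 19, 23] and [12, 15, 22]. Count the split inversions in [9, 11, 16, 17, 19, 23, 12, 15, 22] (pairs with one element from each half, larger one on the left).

9 split inversions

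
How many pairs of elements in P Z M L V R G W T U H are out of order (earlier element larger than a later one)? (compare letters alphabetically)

Element-by-element contributions:
P → M, L, G, H → 4
Z → M, L, V, R, G, W, T, U, H → 9
M → L, G, H → 3
L → G, H → 2
V → R, G, T, U, H → 5
R → G, H → 2
G → none → 0
W → T, U, H → 3
T → H → 1
U → H → 1
H → none → 0
Sum: 4 + 9 + 3 + 2 + 5 + 2 + 0 + 3 + 1 + 1 + 0 = 30

30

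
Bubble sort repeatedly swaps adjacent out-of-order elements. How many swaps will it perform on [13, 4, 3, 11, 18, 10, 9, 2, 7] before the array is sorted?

Each adjacent swap fixes exactly one inversion, so the minimum swap count equals the number of inversions.
Count inversions — for each element, later elements that are smaller:
13: 4, 3, 11, 10, 9, 2, 7 → 7
4: 3, 2 → 2
3: 2 → 1
11: 10, 9, 2, 7 → 4
18: 10, 9, 2, 7 → 4
10: 9, 2, 7 → 3
9: 2, 7 → 2
2: none → 0
7: none → 0
Total inversions: 7 + 2 + 1 + 4 + 4 + 3 + 2 + 0 + 0 = 23

23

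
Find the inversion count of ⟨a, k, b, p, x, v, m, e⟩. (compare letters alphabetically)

Element-by-element contributions:
a → none → 0
k → b, e → 2
b → none → 0
p → m, e → 2
x → v, m, e → 3
v → m, e → 2
m → e → 1
e → none → 0
Sum: 0 + 2 + 0 + 2 + 3 + 2 + 1 + 0 = 10

10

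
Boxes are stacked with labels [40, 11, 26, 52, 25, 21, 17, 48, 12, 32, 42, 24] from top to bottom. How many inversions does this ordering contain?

Out-of-order pairs: 34

For each element, count later entries that are smaller:
40: 8
11: 0
26: 5
52: 8
25: 4
21: 2
17: 1
48: 4
12: 0
32: 1
42: 1
24: 0
Sum: 8 + 0 + 5 + 8 + 4 + 2 + 1 + 4 + 0 + 1 + 1 + 0 = 34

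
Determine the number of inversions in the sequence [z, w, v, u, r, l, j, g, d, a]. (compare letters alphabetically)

45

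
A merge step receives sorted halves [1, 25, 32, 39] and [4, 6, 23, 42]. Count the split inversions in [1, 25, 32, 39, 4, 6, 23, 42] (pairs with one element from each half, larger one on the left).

9

For each element r of the right run, count left-run elements greater than r:
r = 4: 25, 32, 39 → 3
r = 6: 25, 32, 39 → 3
r = 23: 25, 32, 39 → 3
r = 42: none → 0
Cross-inversions: 3 + 3 + 3 + 0 = 9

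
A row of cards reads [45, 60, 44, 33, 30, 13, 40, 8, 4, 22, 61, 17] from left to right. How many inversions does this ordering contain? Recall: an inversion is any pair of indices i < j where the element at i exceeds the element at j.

46 out-of-order pairs

Count, for each position, how many later elements it exceeds:
45 → 44, 33, 30, 13, 40, 8, 4, 22, 17 → 9
60 → 44, 33, 30, 13, 40, 8, 4, 22, 17 → 9
44 → 33, 30, 13, 40, 8, 4, 22, 17 → 8
33 → 30, 13, 8, 4, 22, 17 → 6
30 → 13, 8, 4, 22, 17 → 5
13 → 8, 4 → 2
40 → 8, 4, 22, 17 → 4
8 → 4 → 1
4 → none → 0
22 → 17 → 1
61 → 17 → 1
17 → none → 0
Sum: 9 + 9 + 8 + 6 + 5 + 2 + 4 + 1 + 0 + 1 + 1 + 0 = 46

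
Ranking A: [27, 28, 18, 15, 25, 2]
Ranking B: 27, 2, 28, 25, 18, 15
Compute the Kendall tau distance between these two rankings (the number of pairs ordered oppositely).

6

Assign each item its position (1..6) in the first ordering, then rewrite the second ordering as that position sequence:
positions: 27→1, 28→2, 18→3, 15→4, 25→5, 2→6
second ordering as positions: [1, 6, 2, 5, 3, 4]
Discordant pairs = inversions in this position sequence.
1: 0
6: 2, 5, 3, 4 → 4
2: 0
5: 3, 4 → 2
3: 0
4: 0
Total: 0 + 4 + 0 + 2 + 0 + 0 = 6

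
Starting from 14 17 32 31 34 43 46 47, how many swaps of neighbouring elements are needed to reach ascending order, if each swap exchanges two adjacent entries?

Minimum adjacent swaps = number of inversions (each swap of adjacent out-of-order elements removes one inversion and no swap can remove more).
Count inversions — for each element, later elements that are smaller:
14: none → 0
17: none → 0
32: 31 → 1
31: none → 0
34: none → 0
43: none → 0
46: none → 0
47: none → 0
Total inversions: 0 + 0 + 1 + 0 + 0 + 0 + 0 + 0 = 1

1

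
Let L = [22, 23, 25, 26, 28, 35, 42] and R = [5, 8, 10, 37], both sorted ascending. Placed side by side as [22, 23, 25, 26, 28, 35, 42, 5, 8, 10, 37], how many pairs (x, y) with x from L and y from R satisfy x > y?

22

Count, for every r in R, how many entries of L exceed r:
r = 5: 22, 23, 25, 26, 28, 35, 42 → 7
r = 8: 22, 23, 25, 26, 28, 35, 42 → 7
r = 10: 22, 23, 25, 26, 28, 35, 42 → 7
r = 37: 42 → 1
Cross-inversions: 7 + 7 + 7 + 1 = 22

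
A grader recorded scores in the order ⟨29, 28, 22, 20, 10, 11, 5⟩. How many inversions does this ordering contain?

Sweep left to right; for each value list the smaller values that follow it:
29 → 28, 22, 20, 10, 11, 5 → 6
28 → 22, 20, 10, 11, 5 → 5
22 → 20, 10, 11, 5 → 4
20 → 10, 11, 5 → 3
10 → 5 → 1
11 → 5 → 1
5 → none → 0
Sum: 6 + 5 + 4 + 3 + 1 + 1 + 0 = 20

20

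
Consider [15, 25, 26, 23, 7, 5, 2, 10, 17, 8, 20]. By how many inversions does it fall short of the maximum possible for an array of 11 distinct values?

Maximum inversions for 11 distinct elements is C(11, 2) = 11·10/2 = 55.
Current inversions — for each element, count later smaller elements:
15: 5
25: 8
26: 8
23: 7
7: 2
5: 1
2: 0
10: 1
17: 1
8: 0
20: 0
Current total: 5 + 8 + 8 + 7 + 2 + 1 + 0 + 1 + 1 + 0 + 0 = 33
Shortfall: 55 − 33 = 22

22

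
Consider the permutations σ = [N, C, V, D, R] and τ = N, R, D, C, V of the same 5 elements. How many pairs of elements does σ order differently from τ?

5 discordant pairs

Assign each item its position (1..5) in the first ordering, then rewrite the second ordering as that position sequence:
positions: N→1, C→2, V→3, D→4, R→5
second ordering as positions: [1, 5, 4, 2, 3]
Discordant pairs = inversions in this position sequence.
1: 0
5: 4, 2, 3 → 3
4: 2, 3 → 2
2: 0
3: 0
Total: 0 + 3 + 2 + 0 + 0 = 5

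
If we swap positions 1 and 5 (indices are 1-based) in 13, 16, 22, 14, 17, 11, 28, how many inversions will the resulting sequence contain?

13

Positions 1 and 5 hold 13 and 17; after swapping, the array is [17, 16, 22, 14, 13, 11, 28].
Element-by-element contributions:
17: 4
16: 3
22: 3
14: 2
13: 1
11: 0
28: 0
Sum: 4 + 3 + 3 + 2 + 1 + 0 + 0 = 13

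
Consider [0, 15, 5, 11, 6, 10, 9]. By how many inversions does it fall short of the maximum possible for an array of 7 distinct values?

Maximum inversions for 7 distinct elements is C(7, 2) = 7·6/2 = 21.
Current inversions — for each element, count later smaller elements:
0: 0
15: 5
5: 0
11: 3
6: 0
10: 1
9: 0
Current total: 0 + 5 + 0 + 3 + 0 + 1 + 0 = 9
Shortfall: 21 − 9 = 12

12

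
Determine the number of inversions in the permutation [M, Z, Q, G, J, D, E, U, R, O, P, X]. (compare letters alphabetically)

Count, for each position, how many later elements it exceeds:
M → G, J, D, E → 4
Z → Q, G, J, D, E, U, R, O, P, X → 10
Q → G, J, D, E, O, P → 6
G → D, E → 2
J → D, E → 2
D → none → 0
E → none → 0
U → R, O, P → 3
R → O, P → 2
O → none → 0
P → none → 0
X → none → 0
Sum: 4 + 10 + 6 + 2 + 2 + 0 + 0 + 3 + 2 + 0 + 0 + 0 = 29

There are 29 inversions.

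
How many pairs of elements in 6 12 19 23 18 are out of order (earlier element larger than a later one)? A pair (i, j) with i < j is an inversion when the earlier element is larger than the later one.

For each element, count later entries that are smaller:
6 → none → 0
12 → none → 0
19 → 18 → 1
23 → 18 → 1
18 → none → 0
Sum: 0 + 0 + 1 + 1 + 0 = 2

2 inversions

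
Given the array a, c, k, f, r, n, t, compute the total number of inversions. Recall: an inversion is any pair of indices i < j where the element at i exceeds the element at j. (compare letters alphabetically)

2 inversions

Out-of-order index pairs (1-indexed):
(3,4): k > f
(5,6): r > n
That's 2 pairs.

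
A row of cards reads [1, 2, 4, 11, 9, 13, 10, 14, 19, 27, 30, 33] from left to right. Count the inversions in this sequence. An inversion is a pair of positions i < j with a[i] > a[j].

3 inversions

Sweep left to right; for each value list the smaller values that follow it:
1 → none → 0
2 → none → 0
4 → none → 0
11 → 9, 10 → 2
9 → none → 0
13 → 10 → 1
10 → none → 0
14 → none → 0
19 → none → 0
27 → none → 0
30 → none → 0
33 → none → 0
Sum: 0 + 0 + 0 + 2 + 0 + 1 + 0 + 0 + 0 + 0 + 0 + 0 = 3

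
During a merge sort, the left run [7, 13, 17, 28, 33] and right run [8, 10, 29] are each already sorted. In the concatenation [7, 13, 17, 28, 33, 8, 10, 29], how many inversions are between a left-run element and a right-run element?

Split inversions: 9

For each element r of the right run, count left-run elements greater than r:
r = 8: 13, 17, 28, 33 → 4
r = 10: 13, 17, 28, 33 → 4
r = 29: 33 → 1
Cross-inversions: 4 + 4 + 1 = 9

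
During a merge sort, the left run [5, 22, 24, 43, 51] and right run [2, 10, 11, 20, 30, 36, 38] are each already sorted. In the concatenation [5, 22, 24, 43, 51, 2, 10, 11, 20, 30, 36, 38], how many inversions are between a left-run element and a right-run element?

23

Take each right-half value and tally the left-half values above it:
r = 2: 5, 22, 24, 43, 51 → 5
r = 10: 22, 24, 43, 51 → 4
r = 11: 22, 24, 43, 51 → 4
r = 20: 22, 24, 43, 51 → 4
r = 30: 43, 51 → 2
r = 36: 43, 51 → 2
r = 38: 43, 51 → 2
Cross-inversions: 5 + 4 + 4 + 4 + 2 + 2 + 2 = 23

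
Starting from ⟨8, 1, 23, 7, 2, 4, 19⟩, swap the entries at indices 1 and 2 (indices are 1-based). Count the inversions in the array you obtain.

9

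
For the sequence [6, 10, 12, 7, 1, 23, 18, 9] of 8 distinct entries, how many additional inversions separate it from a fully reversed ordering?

17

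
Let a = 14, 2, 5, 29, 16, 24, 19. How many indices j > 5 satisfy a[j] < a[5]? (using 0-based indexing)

1 such element

The element at index 5 is 24.
Elements after it: 19
Those smaller than 24: 19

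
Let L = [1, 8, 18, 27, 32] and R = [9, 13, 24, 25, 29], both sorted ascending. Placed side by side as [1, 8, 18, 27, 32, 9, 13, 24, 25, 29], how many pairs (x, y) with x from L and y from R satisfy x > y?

For each element r of the right run, count left-run elements greater than r:
r = 9: 18, 27, 32 → 3
r = 13: 18, 27, 32 → 3
r = 24: 27, 32 → 2
r = 25: 27, 32 → 2
r = 29: 32 → 1
Cross-inversions: 3 + 3 + 2 + 2 + 1 = 11

There are 11 split inversions.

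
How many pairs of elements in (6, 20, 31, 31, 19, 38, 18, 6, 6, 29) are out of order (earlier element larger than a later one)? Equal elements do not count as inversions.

Count, for each position, how many later elements it exceeds:
6: 0
20: 4
31: 5
31: 5
19: 3
38: 4
18: 2
6: 0
6: 0
29: 0
Sum: 0 + 4 + 5 + 5 + 3 + 4 + 2 + 0 + 0 + 0 = 23

Inversions: 23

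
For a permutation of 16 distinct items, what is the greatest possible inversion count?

Inversions: 120

The maximum occurs when the array is in strictly decreasing order: every one of the C(16, 2) pairs is inverted.
C(16, 2) = 16·15/2 = 120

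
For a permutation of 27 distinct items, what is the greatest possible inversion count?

351

The maximum occurs when the array is in strictly decreasing order: every one of the C(27, 2) pairs is inverted.
C(27, 2) = 27·26/2 = 351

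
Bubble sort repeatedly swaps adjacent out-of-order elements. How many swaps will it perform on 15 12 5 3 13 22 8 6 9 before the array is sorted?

Each adjacent swap fixes exactly one inversion, so the minimum swap count equals the number of inversions.
Count inversions — for each element, later elements that are smaller:
15: 12, 5, 3, 13, 8, 6, 9 → 7
12: 5, 3, 8, 6, 9 → 5
5: 3 → 1
3: none → 0
13: 8, 6, 9 → 3
22: 8, 6, 9 → 3
8: 6 → 1
6: none → 0
9: none → 0
Total inversions: 7 + 5 + 1 + 0 + 3 + 3 + 1 + 0 + 0 = 20

There are 20 adjacent swaps.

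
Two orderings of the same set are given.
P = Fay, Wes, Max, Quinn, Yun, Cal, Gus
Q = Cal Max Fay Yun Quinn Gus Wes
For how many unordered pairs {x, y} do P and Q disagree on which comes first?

11

Assign each item its position (1..7) in the first ordering, then rewrite the second ordering as that position sequence:
positions: Fay→1, Wes→2, Max→3, Quinn→4, Yun→5, Cal→6, Gus→7
second ordering as positions: [6, 3, 1, 5, 4, 7, 2]
Discordant pairs = inversions in this position sequence.
6: 3, 1, 5, 4, 2 → 5
3: 1, 2 → 2
1: 0
5: 4, 2 → 2
4: 2 → 1
7: 2 → 1
2: 0
Total: 5 + 2 + 0 + 2 + 1 + 1 + 0 = 11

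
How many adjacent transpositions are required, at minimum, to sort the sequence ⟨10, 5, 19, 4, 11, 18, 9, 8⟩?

15

Minimum adjacent swaps = number of inversions (each swap of adjacent out-of-order elements removes one inversion and no swap can remove more).
Count inversions — for each element, later elements that are smaller:
10: 5, 4, 9, 8 → 4
5: 4 → 1
19: 4, 11, 18, 9, 8 → 5
4: none → 0
11: 9, 8 → 2
18: 9, 8 → 2
9: 8 → 1
8: none → 0
Total inversions: 4 + 1 + 5 + 0 + 2 + 2 + 1 + 0 = 15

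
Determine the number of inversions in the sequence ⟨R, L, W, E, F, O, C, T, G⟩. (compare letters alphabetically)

For each element, count later entries that are smaller:
R → L, E, F, O, C, G → 6
L → E, F, C, G → 4
W → E, F, O, C, T, G → 6
E → C → 1
F → C → 1
O → C, G → 2
C → none → 0
T → G → 1
G → none → 0
Sum: 6 + 4 + 6 + 1 + 1 + 2 + 0 + 1 + 0 = 21

21 inversions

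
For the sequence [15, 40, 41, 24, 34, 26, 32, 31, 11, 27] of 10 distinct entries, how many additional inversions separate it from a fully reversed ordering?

Maximum inversions for 10 distinct elements is C(10, 2) = 10·9/2 = 45.
Current inversions — for each element, count later smaller elements:
15: 1
40: 7
41: 7
24: 1
34: 5
26: 1
32: 3
31: 2
11: 0
27: 0
Current total: 1 + 7 + 7 + 1 + 5 + 1 + 3 + 2 + 0 + 0 = 27
Shortfall: 45 − 27 = 18

18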